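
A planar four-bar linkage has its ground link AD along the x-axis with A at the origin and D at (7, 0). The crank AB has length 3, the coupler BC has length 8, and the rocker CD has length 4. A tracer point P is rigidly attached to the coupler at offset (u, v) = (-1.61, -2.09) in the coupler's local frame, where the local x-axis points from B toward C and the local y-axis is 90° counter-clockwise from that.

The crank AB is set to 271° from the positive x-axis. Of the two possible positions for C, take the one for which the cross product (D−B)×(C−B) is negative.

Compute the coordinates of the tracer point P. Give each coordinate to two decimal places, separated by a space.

A=(0,0), D=(7.00,0)
B = A + 3.00·(cos271°, sin271°) = (0.0524, -2.9995)
|BD| = 7.5675
circle(B,8.00) ∩ circle(D,4.00): a=6.9552, h=3.9529
  candidates: C₊=(4.8711,3.3864) cross=29.913; C₋=(8.0047,-3.8718) cross=-29.913
  mode - wants cross < 0 → take C=(8.0047,-3.8718) (cross=-29.913)
ex = (C−B)/|BC| = (0.9940,-0.1090); ey = (0.1090,0.9940)
P = B + -1.61·ex + -2.09·ey = (-1.7759,-4.9015)

-1.78 -4.90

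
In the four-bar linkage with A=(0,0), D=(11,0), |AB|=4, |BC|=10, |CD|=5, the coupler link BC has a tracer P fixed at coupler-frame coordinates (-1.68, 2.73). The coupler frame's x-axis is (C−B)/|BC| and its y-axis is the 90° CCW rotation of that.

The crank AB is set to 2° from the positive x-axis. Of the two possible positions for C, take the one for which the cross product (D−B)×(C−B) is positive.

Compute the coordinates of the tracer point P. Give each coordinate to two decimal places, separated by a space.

A=(0,0), D=(11.00,0)
B = A + 4.00·(cos2°, sin2°) = (3.9976, 0.1396)
|BD| = 7.0038
circle(B,10.00) ∩ circle(D,5.00): a=8.8561, h=4.6442
  candidates: C₊=(12.9445,4.6064) cross=32.527; C₋=(12.7594,-4.6802) cross=-32.527
  mode + wants cross > 0 → take C=(12.9445,4.6064) (cross=32.527)
ex = (C−B)/|BC| = (0.8947,0.4467); ey = (-0.4467,0.8947)
P = B + -1.68·ex + 2.73·ey = (1.2750,1.8317)

1.28 1.83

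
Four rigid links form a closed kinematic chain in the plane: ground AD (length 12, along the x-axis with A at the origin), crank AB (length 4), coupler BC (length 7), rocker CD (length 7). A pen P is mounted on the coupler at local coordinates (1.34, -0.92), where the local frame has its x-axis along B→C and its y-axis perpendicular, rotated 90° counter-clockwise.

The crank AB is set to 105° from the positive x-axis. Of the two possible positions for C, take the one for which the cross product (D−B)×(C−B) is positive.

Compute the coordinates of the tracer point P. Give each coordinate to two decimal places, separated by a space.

0.26 2.88

A=(0,0), D=(12.00,0)
B = A + 4.00·(cos105°, sin105°) = (-1.0353, 3.8637)
|BD| = 13.5958
circle(B,7.00) ∩ circle(D,7.00): a=6.7979, h=1.6698
  candidates: C₊=(5.9569,3.5328) cross=22.703; C₋=(5.0078,0.3309) cross=-22.703
  mode + wants cross > 0 → take C=(5.9569,3.5328) (cross=22.703)
ex = (C−B)/|BC| = (0.9989,-0.0473); ey = (0.0473,0.9989)
P = B + 1.34·ex + -0.92·ey = (0.2597,2.8814)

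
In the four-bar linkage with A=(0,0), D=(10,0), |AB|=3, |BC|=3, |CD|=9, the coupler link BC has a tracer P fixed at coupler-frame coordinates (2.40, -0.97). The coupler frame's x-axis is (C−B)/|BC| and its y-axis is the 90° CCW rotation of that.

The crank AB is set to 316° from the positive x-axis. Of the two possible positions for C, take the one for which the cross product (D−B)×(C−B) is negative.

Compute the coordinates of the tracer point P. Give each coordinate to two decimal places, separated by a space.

A=(0,0), D=(10.00,0)
B = A + 3.00·(cos316°, sin316°) = (2.1580, -2.0840)
|BD| = 8.1142
circle(B,3.00) ∩ circle(D,9.00): a=-0.3796, h=2.9759
  candidates: C₊=(1.0268,0.6946) cross=24.147; C₋=(2.5554,-5.0575) cross=-24.147
  mode - wants cross < 0 → take C=(2.5554,-5.0575) (cross=-24.147)
ex = (C−B)/|BC| = (0.1325,-0.9912); ey = (0.9912,0.1325)
P = B + 2.40·ex + -0.97·ey = (1.5145,-4.5913)

1.51 -4.59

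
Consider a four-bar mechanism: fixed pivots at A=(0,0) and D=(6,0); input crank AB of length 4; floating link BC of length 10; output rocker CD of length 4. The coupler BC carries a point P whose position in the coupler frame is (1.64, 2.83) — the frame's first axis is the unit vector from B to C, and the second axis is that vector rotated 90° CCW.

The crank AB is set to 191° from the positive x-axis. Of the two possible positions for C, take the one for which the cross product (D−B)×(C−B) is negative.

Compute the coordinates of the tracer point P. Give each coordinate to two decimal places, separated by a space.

-1.46 1.39

A=(0,0), D=(6.00,0)
B = A + 4.00·(cos191°, sin191°) = (-3.9265, -0.7632)
|BD| = 9.9558
circle(B,10.00) ∩ circle(D,4.00): a=9.1965, h=3.9273
  candidates: C₊=(4.9419,3.8575) cross=39.099; C₋=(5.5440,-3.9739) cross=-39.099
  mode - wants cross < 0 → take C=(5.5440,-3.9739) (cross=-39.099)
ex = (C−B)/|BC| = (0.9471,-0.3211); ey = (0.3211,0.9471)
P = B + 1.64·ex + 2.83·ey = (-1.4647,1.3904)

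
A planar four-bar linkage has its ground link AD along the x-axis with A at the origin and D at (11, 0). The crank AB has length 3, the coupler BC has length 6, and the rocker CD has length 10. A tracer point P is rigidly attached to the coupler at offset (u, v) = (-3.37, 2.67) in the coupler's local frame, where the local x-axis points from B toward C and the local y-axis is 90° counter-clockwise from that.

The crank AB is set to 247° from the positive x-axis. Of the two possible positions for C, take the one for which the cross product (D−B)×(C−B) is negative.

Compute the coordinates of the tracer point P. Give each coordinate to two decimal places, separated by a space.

A=(0,0), D=(11.00,0)
B = A + 3.00·(cos247°, sin247°) = (-1.1722, -2.7615)
|BD| = 12.4815
circle(B,6.00) ∩ circle(D,10.00): a=3.6770, h=4.7413
  candidates: C₊=(1.3646,2.6758) cross=59.179; C₋=(3.4627,-6.5718) cross=-59.179
  mode - wants cross < 0 → take C=(3.4627,-6.5718) (cross=-59.179)
ex = (C−B)/|BC| = (0.7725,-0.6350); ey = (0.6350,0.7725)
P = B + -3.37·ex + 2.67·ey = (-2.0799,1.4411)

-2.08 1.44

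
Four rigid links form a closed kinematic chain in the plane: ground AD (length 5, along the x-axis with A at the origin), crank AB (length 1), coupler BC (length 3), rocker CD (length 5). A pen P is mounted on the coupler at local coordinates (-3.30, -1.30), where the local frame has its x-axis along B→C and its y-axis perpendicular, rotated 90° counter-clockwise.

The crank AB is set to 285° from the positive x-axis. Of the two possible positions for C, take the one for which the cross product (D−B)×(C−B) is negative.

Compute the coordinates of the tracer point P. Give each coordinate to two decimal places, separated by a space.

-2.37 1.42

A=(0,0), D=(5.00,0)
B = A + 1.00·(cos285°, sin285°) = (0.2588, -0.9659)
|BD| = 4.8386
circle(B,3.00) ∩ circle(D,5.00): a=0.7659, h=2.9006
  candidates: C₊=(0.4303,2.0292) cross=14.035; C₋=(1.5884,-3.6552) cross=-14.035
  mode - wants cross < 0 → take C=(1.5884,-3.6552) (cross=-14.035)
ex = (C−B)/|BC| = (0.4432,-0.8964); ey = (0.8964,0.4432)
P = B + -3.30·ex + -1.30·ey = (-2.3690,1.4162)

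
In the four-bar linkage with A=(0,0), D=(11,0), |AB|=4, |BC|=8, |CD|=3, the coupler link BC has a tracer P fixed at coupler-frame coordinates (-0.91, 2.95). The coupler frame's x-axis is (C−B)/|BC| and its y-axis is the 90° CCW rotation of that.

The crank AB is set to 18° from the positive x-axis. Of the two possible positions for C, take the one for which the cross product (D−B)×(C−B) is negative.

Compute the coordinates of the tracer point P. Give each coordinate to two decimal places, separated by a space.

A=(0,0), D=(11.00,0)
B = A + 4.00·(cos18°, sin18°) = (3.8042, 1.2361)
|BD| = 7.3012
circle(B,8.00) ∩ circle(D,3.00): a=7.4171, h=2.9978
  candidates: C₊=(11.6218,2.9349) cross=21.887; C₋=(10.6068,-2.9741) cross=-21.887
  mode - wants cross < 0 → take C=(10.6068,-2.9741) (cross=-21.887)
ex = (C−B)/|BC| = (0.8503,-0.5263); ey = (0.5263,0.8503)
P = B + -0.91·ex + 2.95·ey = (4.5829,4.2234)

4.58 4.22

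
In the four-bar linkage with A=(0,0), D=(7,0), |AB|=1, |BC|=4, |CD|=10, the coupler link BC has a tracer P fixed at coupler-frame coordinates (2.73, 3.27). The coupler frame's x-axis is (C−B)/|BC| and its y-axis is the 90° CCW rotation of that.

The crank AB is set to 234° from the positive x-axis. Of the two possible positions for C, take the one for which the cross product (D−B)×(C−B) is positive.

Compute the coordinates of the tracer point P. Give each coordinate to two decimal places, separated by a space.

-4.80 -0.16

A=(0,0), D=(7.00,0)
B = A + 1.00·(cos234°, sin234°) = (-0.5878, -0.8090)
|BD| = 7.6308
circle(B,4.00) ∩ circle(D,10.00): a=-1.6886, h=3.6261
  candidates: C₊=(-2.6513,2.6176) cross=27.670; C₋=(-1.8824,-4.5937) cross=-27.670
  mode + wants cross > 0 → take C=(-2.6513,2.6176) (cross=27.670)
ex = (C−B)/|BC| = (-0.5159,0.8567); ey = (-0.8567,-0.5159)
P = B + 2.73·ex + 3.27·ey = (-4.7974,-0.1573)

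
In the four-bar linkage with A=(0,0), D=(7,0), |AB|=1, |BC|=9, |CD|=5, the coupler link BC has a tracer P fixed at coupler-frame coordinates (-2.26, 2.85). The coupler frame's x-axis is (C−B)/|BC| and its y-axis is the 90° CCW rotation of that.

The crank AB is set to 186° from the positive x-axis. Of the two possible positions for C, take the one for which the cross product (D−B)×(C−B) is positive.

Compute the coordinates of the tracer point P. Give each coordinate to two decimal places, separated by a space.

A=(0,0), D=(7.00,0)
B = A + 1.00·(cos186°, sin186°) = (-0.9945, -0.1045)
|BD| = 7.9952
circle(B,9.00) ∩ circle(D,5.00): a=7.4997, h=4.9754
  candidates: C₊=(6.4395,4.9685) cross=39.779; C₋=(6.5696,-4.9814) cross=-39.779
  mode + wants cross > 0 → take C=(6.4395,4.9685) (cross=39.779)
ex = (C−B)/|BC| = (0.8260,0.5637); ey = (-0.5637,0.8260)
P = B + -2.26·ex + 2.85·ey = (-4.4677,0.9757)

-4.47 0.98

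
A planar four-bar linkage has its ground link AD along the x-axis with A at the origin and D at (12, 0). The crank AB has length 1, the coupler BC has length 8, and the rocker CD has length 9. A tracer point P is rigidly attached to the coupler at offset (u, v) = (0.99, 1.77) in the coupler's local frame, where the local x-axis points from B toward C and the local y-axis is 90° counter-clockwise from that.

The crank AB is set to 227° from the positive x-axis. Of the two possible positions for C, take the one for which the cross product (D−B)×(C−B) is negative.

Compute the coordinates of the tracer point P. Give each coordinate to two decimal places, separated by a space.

A=(0,0), D=(12.00,0)
B = A + 1.00·(cos227°, sin227°) = (-0.6820, -0.7314)
|BD| = 12.7031
circle(B,8.00) ∩ circle(D,9.00): a=5.6824, h=5.6312
  candidates: C₊=(4.6668,5.2176) cross=71.533; C₋=(5.3152,-6.0260) cross=-71.533
  mode - wants cross < 0 → take C=(5.3152,-6.0260) (cross=-71.533)
ex = (C−B)/|BC| = (0.7496,-0.6618); ey = (0.6618,0.7496)
P = B + 0.99·ex + 1.77·ey = (1.2316,-0.0597)

1.23 -0.06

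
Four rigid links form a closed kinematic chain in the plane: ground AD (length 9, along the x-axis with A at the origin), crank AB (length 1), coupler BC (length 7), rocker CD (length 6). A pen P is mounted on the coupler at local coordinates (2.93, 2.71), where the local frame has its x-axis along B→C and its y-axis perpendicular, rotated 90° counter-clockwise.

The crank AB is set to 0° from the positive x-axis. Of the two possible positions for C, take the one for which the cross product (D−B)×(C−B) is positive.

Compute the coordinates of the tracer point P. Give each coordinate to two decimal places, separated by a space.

1.05 3.99

A=(0,0), D=(9.00,0)
B = A + 1.00·(cos0°, sin0°) = (1.0000, 0.0000)
|BD| = 8.0000
circle(B,7.00) ∩ circle(D,6.00): a=4.8125, h=5.0833
  candidates: C₊=(5.8125,5.0833) cross=40.666; C₋=(5.8125,-5.0833) cross=-40.666
  mode + wants cross > 0 → take C=(5.8125,5.0833) (cross=40.666)
ex = (C−B)/|BC| = (0.6875,0.7262); ey = (-0.7262,0.6875)
P = B + 2.93·ex + 2.71·ey = (1.0464,3.9908)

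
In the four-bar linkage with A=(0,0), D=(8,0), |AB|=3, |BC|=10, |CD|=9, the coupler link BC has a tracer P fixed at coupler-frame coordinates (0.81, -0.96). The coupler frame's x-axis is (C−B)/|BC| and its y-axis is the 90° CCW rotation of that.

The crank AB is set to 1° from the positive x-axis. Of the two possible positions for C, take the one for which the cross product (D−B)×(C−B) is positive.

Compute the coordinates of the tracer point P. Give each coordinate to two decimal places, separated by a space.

A=(0,0), D=(8.00,0)
B = A + 3.00·(cos1°, sin1°) = (2.9995, 0.0524)
|BD| = 5.0007
circle(B,10.00) ∩ circle(D,9.00): a=4.4001, h=8.9799
  candidates: C₊=(7.4934,8.9857) cross=44.906; C₋=(7.3054,-8.9732) cross=-44.906
  mode + wants cross > 0 → take C=(7.4934,8.9857) (cross=44.906)
ex = (C−B)/|BC| = (0.4494,0.8933); ey = (-0.8933,0.4494)
P = B + 0.81·ex + -0.96·ey = (4.2212,0.3445)

4.22 0.34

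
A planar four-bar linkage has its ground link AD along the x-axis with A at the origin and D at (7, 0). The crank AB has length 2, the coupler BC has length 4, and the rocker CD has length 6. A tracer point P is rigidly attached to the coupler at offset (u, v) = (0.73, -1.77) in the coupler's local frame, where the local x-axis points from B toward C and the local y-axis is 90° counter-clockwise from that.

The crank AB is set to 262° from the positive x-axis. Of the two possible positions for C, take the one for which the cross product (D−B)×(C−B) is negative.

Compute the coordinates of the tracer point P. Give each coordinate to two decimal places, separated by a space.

A=(0,0), D=(7.00,0)
B = A + 2.00·(cos262°, sin262°) = (-0.2783, -1.9805)
|BD| = 7.5430
circle(B,4.00) ∩ circle(D,6.00): a=2.4458, h=3.1652
  candidates: C₊=(1.2505,1.7157) cross=23.875; C₋=(2.9127,-4.3925) cross=-23.875
  mode - wants cross < 0 → take C=(2.9127,-4.3925) (cross=-23.875)
ex = (C−B)/|BC| = (0.7978,-0.6030); ey = (0.6030,0.7978)
P = B + 0.73·ex + -1.77·ey = (-0.7633,-3.8327)

-0.76 -3.83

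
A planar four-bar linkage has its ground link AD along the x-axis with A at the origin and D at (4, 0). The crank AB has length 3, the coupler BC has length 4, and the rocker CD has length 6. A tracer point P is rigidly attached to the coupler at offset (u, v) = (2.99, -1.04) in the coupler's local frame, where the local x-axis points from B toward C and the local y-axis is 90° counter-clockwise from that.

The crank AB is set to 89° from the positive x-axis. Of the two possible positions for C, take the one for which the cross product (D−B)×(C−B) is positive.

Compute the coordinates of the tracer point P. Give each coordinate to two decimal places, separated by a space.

A=(0,0), D=(4.00,0)
B = A + 3.00·(cos89°, sin89°) = (0.0524, 2.9995)
|BD| = 4.9579
circle(B,4.00) ∩ circle(D,6.00): a=0.4620, h=3.9732
  candidates: C₊=(2.8240,5.8836) cross=19.699; C₋=(-1.9836,-0.4436) cross=-19.699
  mode + wants cross > 0 → take C=(2.8240,5.8836) (cross=19.699)
ex = (C−B)/|BC| = (0.6929,0.7210); ey = (-0.7210,0.6929)
P = B + 2.99·ex + -1.04·ey = (2.8740,4.4348)

2.87 4.43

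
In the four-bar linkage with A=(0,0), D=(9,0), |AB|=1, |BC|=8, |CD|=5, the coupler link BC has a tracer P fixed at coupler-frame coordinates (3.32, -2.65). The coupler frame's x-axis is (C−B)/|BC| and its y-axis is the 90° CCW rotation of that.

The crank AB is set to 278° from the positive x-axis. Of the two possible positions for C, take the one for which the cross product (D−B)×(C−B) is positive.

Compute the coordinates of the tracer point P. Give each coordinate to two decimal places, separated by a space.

4.39 -0.87

A=(0,0), D=(9.00,0)
B = A + 1.00·(cos278°, sin278°) = (0.1392, -0.9903)
|BD| = 8.9160
circle(B,8.00) ∩ circle(D,5.00): a=6.6451, h=4.4545
  candidates: C₊=(6.2484,4.1748) cross=39.717; C₋=(7.2379,-4.6792) cross=-39.717
  mode + wants cross > 0 → take C=(6.2484,4.1748) (cross=39.717)
ex = (C−B)/|BC| = (0.7637,0.6456); ey = (-0.6456,0.7637)
P = B + 3.32·ex + -2.65·ey = (4.3854,-0.8705)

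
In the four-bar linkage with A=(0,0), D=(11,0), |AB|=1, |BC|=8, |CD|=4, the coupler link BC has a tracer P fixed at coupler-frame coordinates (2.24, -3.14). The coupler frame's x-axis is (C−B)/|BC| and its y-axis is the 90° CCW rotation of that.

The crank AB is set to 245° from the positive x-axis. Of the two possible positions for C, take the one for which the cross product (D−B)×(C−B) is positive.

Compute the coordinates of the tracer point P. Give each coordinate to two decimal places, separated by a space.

A=(0,0), D=(11.00,0)
B = A + 1.00·(cos245°, sin245°) = (-0.4226, -0.9063)
|BD| = 11.4585
circle(B,8.00) ∩ circle(D,4.00): a=7.8238, h=1.6699
  candidates: C₊=(7.2446,1.3772) cross=19.135; C₋=(7.5087,-1.9522) cross=-19.135
  mode + wants cross > 0 → take C=(7.2446,1.3772) (cross=19.135)
ex = (C−B)/|BC| = (0.9584,0.2854); ey = (-0.2854,0.9584)
P = B + 2.24·ex + -3.14·ey = (2.6205,-3.2763)

2.62 -3.28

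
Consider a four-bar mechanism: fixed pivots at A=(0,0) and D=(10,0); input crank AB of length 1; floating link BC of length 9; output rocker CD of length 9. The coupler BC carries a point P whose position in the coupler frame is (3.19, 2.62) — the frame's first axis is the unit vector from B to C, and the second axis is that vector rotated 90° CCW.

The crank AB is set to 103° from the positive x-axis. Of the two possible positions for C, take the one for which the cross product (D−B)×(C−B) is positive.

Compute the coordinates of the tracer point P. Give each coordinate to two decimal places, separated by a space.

A=(0,0), D=(10.00,0)
B = A + 1.00·(cos103°, sin103°) = (-0.2250, 0.9744)
|BD| = 10.2713
circle(B,9.00) ∩ circle(D,9.00): a=5.1356, h=7.3909
  candidates: C₊=(5.5887,7.8447) cross=75.914; C₋=(4.1864,-6.8704) cross=-75.914
  mode + wants cross > 0 → take C=(5.5887,7.8447) (cross=75.914)
ex = (C−B)/|BC| = (0.6460,0.7634); ey = (-0.7634,0.6460)
P = B + 3.19·ex + 2.62·ey = (-0.1644,5.1019)

-0.16 5.10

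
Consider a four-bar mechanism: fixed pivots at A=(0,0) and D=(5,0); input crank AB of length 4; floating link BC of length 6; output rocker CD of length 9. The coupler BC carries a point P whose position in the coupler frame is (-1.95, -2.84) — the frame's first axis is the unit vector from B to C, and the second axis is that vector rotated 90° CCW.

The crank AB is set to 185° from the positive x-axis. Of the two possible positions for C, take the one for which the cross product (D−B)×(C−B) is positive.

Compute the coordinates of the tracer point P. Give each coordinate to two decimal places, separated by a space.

A=(0,0), D=(5.00,0)
B = A + 4.00·(cos185°, sin185°) = (-3.9848, -0.3486)
|BD| = 8.9915
circle(B,6.00) ∩ circle(D,9.00): a=1.9934, h=5.6592
  candidates: C₊=(-2.2123,5.3836) cross=50.885; C₋=(-1.7734,-5.9263) cross=-50.885
  mode + wants cross > 0 → take C=(-2.2123,5.3836) (cross=50.885)
ex = (C−B)/|BC| = (0.2954,0.9554); ey = (-0.9554,0.2954)
P = B + -1.95·ex + -2.84·ey = (-1.8476,-3.0506)

-1.85 -3.05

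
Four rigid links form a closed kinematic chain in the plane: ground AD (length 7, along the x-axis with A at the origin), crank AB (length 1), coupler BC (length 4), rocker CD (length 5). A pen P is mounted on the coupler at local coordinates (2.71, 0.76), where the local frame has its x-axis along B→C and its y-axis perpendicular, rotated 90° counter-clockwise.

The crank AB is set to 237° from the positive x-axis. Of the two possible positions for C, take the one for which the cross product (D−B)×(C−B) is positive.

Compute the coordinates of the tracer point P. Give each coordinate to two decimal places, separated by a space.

A=(0,0), D=(7.00,0)
B = A + 1.00·(cos237°, sin237°) = (-0.5446, -0.8387)
|BD| = 7.5911
circle(B,4.00) ∩ circle(D,5.00): a=3.2028, h=2.3963
  candidates: C₊=(2.3738,1.8968) cross=18.191; C₋=(2.9033,-2.8665) cross=-18.191
  mode + wants cross > 0 → take C=(2.3738,1.8968) (cross=18.191)
ex = (C−B)/|BC| = (0.7296,0.6839); ey = (-0.6839,0.7296)
P = B + 2.71·ex + 0.76·ey = (0.9128,1.5691)

0.91 1.57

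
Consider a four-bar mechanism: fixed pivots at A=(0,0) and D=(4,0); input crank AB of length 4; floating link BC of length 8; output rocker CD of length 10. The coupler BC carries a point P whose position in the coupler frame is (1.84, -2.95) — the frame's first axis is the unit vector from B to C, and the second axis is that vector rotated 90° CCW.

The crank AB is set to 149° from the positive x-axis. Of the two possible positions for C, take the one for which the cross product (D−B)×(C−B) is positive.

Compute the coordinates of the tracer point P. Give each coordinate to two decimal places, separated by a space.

0.03 2.39

A=(0,0), D=(4.00,0)
B = A + 4.00·(cos149°, sin149°) = (-3.4287, 2.0602)
|BD| = 7.7090
circle(B,8.00) ∩ circle(D,10.00): a=1.5196, h=7.8543
  candidates: C₊=(0.1346,9.2227) cross=60.550; C₋=(-4.0633,-5.9146) cross=-60.550
  mode + wants cross > 0 → take C=(0.1346,9.2227) (cross=60.550)
ex = (C−B)/|BC| = (0.4454,0.8953); ey = (-0.8953,0.4454)
P = B + 1.84·ex + -2.95·ey = (0.0321,2.3936)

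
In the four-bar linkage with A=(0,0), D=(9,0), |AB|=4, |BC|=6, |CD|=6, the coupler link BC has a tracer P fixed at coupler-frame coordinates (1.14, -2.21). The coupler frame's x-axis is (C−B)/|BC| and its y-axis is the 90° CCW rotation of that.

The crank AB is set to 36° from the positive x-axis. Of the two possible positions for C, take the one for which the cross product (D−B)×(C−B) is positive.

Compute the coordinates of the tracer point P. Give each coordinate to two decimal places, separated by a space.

A=(0,0), D=(9.00,0)
B = A + 4.00·(cos36°, sin36°) = (3.2361, 2.3511)
|BD| = 6.2250
circle(B,6.00) ∩ circle(D,6.00): a=3.1125, h=5.1296
  candidates: C₊=(8.0554,5.9252) cross=31.932; C₋=(4.1806,-3.5740) cross=-31.932
  mode + wants cross > 0 → take C=(8.0554,5.9252) (cross=31.932)
ex = (C−B)/|BC| = (0.8032,0.5957); ey = (-0.5957,0.8032)
P = B + 1.14·ex + -2.21·ey = (5.4682,1.2551)

5.47 1.26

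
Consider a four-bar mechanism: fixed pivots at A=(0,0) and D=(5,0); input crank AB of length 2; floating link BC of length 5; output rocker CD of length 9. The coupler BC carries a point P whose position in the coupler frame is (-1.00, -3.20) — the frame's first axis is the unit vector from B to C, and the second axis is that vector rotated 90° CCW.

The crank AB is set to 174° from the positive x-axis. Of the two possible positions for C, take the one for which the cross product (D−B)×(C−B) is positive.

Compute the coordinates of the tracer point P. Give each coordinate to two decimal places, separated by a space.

1.27 -0.56

A=(0,0), D=(5.00,0)
B = A + 2.00·(cos174°, sin174°) = (-1.9890, 0.2091)
|BD| = 6.9922
circle(B,5.00) ∩ circle(D,9.00): a=-0.5084, h=4.9741
  candidates: C₊=(-2.3485,5.1961) cross=34.780; C₋=(-2.6459,-4.7476) cross=-34.780
  mode + wants cross > 0 → take C=(-2.3485,5.1961) (cross=34.780)
ex = (C−B)/|BC| = (-0.0719,0.9974); ey = (-0.9974,-0.0719)
P = B + -1.00·ex + -3.20·ey = (1.2746,-0.5583)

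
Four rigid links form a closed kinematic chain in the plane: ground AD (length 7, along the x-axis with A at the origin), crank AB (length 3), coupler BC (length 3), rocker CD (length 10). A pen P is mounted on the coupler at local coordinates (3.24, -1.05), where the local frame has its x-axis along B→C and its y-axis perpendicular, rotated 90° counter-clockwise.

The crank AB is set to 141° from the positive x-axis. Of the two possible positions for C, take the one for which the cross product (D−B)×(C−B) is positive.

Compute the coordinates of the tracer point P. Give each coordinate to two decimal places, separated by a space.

-0.68 4.87

A=(0,0), D=(7.00,0)
B = A + 3.00·(cos141°, sin141°) = (-2.3314, 1.8880)
|BD| = 9.5205
circle(B,3.00) ∩ circle(D,10.00): a=-0.0189, h=2.9999
  candidates: C₊=(-1.7551,4.8321) cross=28.561; C₋=(-2.9449,-1.0487) cross=-28.561
  mode + wants cross > 0 → take C=(-1.7551,4.8321) (cross=28.561)
ex = (C−B)/|BC| = (0.1921,0.9814); ey = (-0.9814,0.1921)
P = B + 3.24·ex + -1.05·ey = (-0.6785,4.8659)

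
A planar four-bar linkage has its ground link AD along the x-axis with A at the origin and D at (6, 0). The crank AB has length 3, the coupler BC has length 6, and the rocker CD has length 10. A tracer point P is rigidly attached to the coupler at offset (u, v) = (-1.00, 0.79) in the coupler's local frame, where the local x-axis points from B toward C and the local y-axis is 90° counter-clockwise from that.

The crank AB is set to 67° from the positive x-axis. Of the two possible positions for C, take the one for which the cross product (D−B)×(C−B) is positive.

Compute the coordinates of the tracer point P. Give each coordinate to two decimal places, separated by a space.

A=(0,0), D=(6.00,0)
B = A + 3.00·(cos67°, sin67°) = (1.1722, 2.7615)
|BD| = 5.5618
circle(B,6.00) ∩ circle(D,10.00): a=-2.9726, h=5.2119
  candidates: C₊=(1.1796,8.7615) cross=28.987; C₋=(-3.9959,-0.2866) cross=-28.987
  mode + wants cross > 0 → take C=(1.1796,8.7615) (cross=28.987)
ex = (C−B)/|BC| = (0.0012,1.0000); ey = (-1.0000,0.0012)
P = B + -1.00·ex + 0.79·ey = (0.3810,1.7625)

0.38 1.76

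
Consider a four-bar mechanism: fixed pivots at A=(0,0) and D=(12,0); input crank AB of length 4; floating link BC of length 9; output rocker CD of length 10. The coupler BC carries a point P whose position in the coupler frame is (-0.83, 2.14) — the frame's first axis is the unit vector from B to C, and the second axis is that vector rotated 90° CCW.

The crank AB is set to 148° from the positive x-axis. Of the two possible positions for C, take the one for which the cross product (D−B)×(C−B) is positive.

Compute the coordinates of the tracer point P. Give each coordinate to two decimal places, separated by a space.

A=(0,0), D=(12.00,0)
B = A + 4.00·(cos148°, sin148°) = (-3.3922, 2.1197)
|BD| = 15.5375
circle(B,9.00) ∩ circle(D,10.00): a=7.1573, h=5.4565
  candidates: C₊=(4.4426,6.5487) cross=84.780; C₋=(2.9538,-4.2622) cross=-84.780
  mode + wants cross > 0 → take C=(4.4426,6.5487) (cross=84.780)
ex = (C−B)/|BC| = (0.8705,0.4921); ey = (-0.4921,0.8705)
P = B + -0.83·ex + 2.14·ey = (-5.1679,3.5742)

-5.17 3.57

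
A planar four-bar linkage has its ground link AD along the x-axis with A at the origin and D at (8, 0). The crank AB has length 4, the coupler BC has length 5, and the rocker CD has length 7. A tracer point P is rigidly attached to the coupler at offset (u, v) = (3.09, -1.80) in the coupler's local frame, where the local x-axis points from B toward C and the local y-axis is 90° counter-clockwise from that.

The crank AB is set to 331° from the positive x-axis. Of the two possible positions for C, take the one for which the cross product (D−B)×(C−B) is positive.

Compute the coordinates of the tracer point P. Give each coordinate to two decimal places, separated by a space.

A=(0,0), D=(8.00,0)
B = A + 4.00·(cos331°, sin331°) = (3.4985, -1.9392)
|BD| = 4.9015
circle(B,5.00) ∩ circle(D,7.00): a=0.0025, h=5.0000
  candidates: C₊=(1.5225,2.6538) cross=24.507; C₋=(5.4790,-6.5303) cross=-24.507
  mode + wants cross > 0 → take C=(1.5225,2.6538) (cross=24.507)
ex = (C−B)/|BC| = (-0.3952,0.9186); ey = (-0.9186,-0.3952)
P = B + 3.09·ex + -1.80·ey = (3.9308,1.6106)

3.93 1.61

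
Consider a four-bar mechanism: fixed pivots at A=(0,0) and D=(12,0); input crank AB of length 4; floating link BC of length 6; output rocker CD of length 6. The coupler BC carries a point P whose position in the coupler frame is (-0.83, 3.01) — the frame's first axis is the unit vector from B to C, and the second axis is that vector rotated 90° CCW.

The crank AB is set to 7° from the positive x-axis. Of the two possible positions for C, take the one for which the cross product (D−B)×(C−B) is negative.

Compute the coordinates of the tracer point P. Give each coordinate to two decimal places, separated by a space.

A=(0,0), D=(12.00,0)
B = A + 4.00·(cos7°, sin7°) = (3.9702, 0.4875)
|BD| = 8.0446
circle(B,6.00) ∩ circle(D,6.00): a=4.0223, h=4.4521
  candidates: C₊=(8.2549,4.6876) cross=35.815; C₋=(7.7153,-4.2002) cross=-35.815
  mode - wants cross < 0 → take C=(7.7153,-4.2002) (cross=-35.815)
ex = (C−B)/|BC| = (0.6242,-0.7813); ey = (0.7813,0.6242)
P = B + -0.83·ex + 3.01·ey = (5.8037,3.0147)

5.80 3.01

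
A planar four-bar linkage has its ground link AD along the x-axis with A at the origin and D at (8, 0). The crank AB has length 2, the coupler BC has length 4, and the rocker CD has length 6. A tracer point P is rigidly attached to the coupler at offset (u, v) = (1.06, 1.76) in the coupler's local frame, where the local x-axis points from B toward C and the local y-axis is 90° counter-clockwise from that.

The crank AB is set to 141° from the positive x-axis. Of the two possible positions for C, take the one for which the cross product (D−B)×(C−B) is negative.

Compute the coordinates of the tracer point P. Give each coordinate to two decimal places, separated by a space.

0.18 2.36

A=(0,0), D=(8.00,0)
B = A + 2.00·(cos141°, sin141°) = (-1.5543, 1.2586)
|BD| = 9.6368
circle(B,4.00) ∩ circle(D,6.00): a=3.7807, h=1.3062
  candidates: C₊=(2.3647,2.0598) cross=12.587; C₋=(2.0235,-0.5301) cross=-12.587
  mode - wants cross < 0 → take C=(2.0235,-0.5301) (cross=-12.587)
ex = (C−B)/|BC| = (0.8944,-0.4472); ey = (0.4472,0.8944)
P = B + 1.06·ex + 1.76·ey = (0.1809,2.3588)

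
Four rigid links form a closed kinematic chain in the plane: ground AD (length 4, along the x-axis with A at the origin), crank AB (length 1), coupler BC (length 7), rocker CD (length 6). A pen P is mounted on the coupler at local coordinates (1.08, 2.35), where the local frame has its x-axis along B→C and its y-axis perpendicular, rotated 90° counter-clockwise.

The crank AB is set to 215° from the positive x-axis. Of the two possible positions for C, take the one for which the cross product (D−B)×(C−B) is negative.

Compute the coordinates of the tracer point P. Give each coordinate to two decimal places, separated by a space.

1.68 0.08

A=(0,0), D=(4.00,0)
B = A + 1.00·(cos215°, sin215°) = (-0.8192, -0.5736)
|BD| = 4.8532
circle(B,7.00) ∩ circle(D,6.00): a=3.7659, h=5.9007
  candidates: C₊=(2.2230,5.7308) cross=28.637; C₋=(3.6177,-5.9878) cross=-28.637
  mode - wants cross < 0 → take C=(3.6177,-5.9878) (cross=-28.637)
ex = (C−B)/|BC| = (0.6338,-0.7735); ey = (0.7735,0.6338)
P = B + 1.08·ex + 2.35·ey = (1.6830,0.0806)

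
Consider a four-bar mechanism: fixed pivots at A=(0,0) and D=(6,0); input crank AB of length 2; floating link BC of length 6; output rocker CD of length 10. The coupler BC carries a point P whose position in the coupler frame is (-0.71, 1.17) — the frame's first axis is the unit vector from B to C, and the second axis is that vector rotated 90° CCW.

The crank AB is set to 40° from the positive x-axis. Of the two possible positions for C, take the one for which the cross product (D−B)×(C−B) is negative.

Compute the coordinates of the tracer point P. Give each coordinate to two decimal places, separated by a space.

2.66 0.52

A=(0,0), D=(6.00,0)
B = A + 2.00·(cos40°, sin40°) = (1.5321, 1.2856)
|BD| = 4.6492
circle(B,6.00) ∩ circle(D,10.00): a=-4.5583, h=3.9015
  candidates: C₊=(-1.7697,6.2954) cross=18.139; C₋=(-3.9273,-1.2033) cross=-18.139
  mode - wants cross < 0 → take C=(-3.9273,-1.2033) (cross=-18.139)
ex = (C−B)/|BC| = (-0.9099,-0.4148); ey = (0.4148,-0.9099)
P = B + -0.71·ex + 1.17·ey = (2.6635,0.5155)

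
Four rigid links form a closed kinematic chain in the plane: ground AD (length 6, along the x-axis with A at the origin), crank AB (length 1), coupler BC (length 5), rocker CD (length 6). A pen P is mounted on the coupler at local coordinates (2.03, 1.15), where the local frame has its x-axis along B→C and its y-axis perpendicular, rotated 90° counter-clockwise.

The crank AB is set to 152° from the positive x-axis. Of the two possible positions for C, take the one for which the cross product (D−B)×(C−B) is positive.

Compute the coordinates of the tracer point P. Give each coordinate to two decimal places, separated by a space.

-0.62 2.79

A=(0,0), D=(6.00,0)
B = A + 1.00·(cos152°, sin152°) = (-0.8829, 0.4695)
|BD| = 6.8989
circle(B,5.00) ∩ circle(D,6.00): a=2.6522, h=4.2386
  candidates: C₊=(2.0516,4.5177) cross=29.242; C₋=(1.4747,-3.9398) cross=-29.242
  mode + wants cross > 0 → take C=(2.0516,4.5177) (cross=29.242)
ex = (C−B)/|BC| = (0.5869,0.8097); ey = (-0.8097,0.5869)
P = B + 2.03·ex + 1.15·ey = (-0.6226,2.7880)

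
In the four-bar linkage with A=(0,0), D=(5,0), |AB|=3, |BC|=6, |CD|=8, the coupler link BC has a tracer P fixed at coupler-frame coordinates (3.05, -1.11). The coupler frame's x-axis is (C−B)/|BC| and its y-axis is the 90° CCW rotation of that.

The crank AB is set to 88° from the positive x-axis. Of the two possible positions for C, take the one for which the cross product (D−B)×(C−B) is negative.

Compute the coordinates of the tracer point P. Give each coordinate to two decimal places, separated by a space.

-2.28 0.80

A=(0,0), D=(5.00,0)
B = A + 3.00·(cos88°, sin88°) = (0.1047, 2.9982)
|BD| = 5.7405
circle(B,6.00) ∩ circle(D,8.00): a=0.4314, h=5.9845
  candidates: C₊=(3.5982,7.8762) cross=34.354; C₋=(-2.6530,-2.3305) cross=-34.354
  mode - wants cross < 0 → take C=(-2.6530,-2.3305) (cross=-34.354)
ex = (C−B)/|BC| = (-0.4596,-0.8881); ey = (0.8881,-0.4596)
P = B + 3.05·ex + -1.11·ey = (-2.2829,0.7996)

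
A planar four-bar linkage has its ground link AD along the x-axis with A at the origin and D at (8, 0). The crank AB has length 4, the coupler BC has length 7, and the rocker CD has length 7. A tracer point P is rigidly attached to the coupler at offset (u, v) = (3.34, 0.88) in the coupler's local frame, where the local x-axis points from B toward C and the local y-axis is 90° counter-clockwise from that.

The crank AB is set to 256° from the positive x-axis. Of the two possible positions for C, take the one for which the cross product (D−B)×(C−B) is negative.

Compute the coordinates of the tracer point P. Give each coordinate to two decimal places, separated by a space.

2.46 -4.34

A=(0,0), D=(8.00,0)
B = A + 4.00·(cos256°, sin256°) = (-0.9677, -3.8812)
|BD| = 9.7715
circle(B,7.00) ∩ circle(D,7.00): a=4.8858, h=5.0129
  candidates: C₊=(1.5251,2.6599) cross=48.984; C₋=(5.5072,-6.5411) cross=-48.984
  mode - wants cross < 0 → take C=(5.5072,-6.5411) (cross=-48.984)
ex = (C−B)/|BC| = (0.9250,-0.3800); ey = (0.3800,0.9250)
P = B + 3.34·ex + 0.88·ey = (2.4562,-4.3364)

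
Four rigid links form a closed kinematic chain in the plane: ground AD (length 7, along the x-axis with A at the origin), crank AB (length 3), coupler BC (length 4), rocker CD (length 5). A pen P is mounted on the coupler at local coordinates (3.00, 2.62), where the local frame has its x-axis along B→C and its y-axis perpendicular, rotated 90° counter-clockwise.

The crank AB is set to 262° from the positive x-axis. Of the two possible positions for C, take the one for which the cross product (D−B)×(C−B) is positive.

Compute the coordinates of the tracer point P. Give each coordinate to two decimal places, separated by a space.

A=(0,0), D=(7.00,0)
B = A + 3.00·(cos262°, sin262°) = (-0.4175, -2.9708)
|BD| = 7.9903
circle(B,4.00) ∩ circle(D,5.00): a=3.4320, h=2.0546
  candidates: C₊=(2.0045,0.2125) cross=16.417; C₋=(3.5323,-3.6021) cross=-16.417
  mode + wants cross > 0 → take C=(2.0045,0.2125) (cross=16.417)
ex = (C−B)/|BC| = (0.6055,0.7958); ey = (-0.7958,0.6055)
P = B + 3.00·ex + 2.62·ey = (-0.6861,1.0031)

-0.69 1.00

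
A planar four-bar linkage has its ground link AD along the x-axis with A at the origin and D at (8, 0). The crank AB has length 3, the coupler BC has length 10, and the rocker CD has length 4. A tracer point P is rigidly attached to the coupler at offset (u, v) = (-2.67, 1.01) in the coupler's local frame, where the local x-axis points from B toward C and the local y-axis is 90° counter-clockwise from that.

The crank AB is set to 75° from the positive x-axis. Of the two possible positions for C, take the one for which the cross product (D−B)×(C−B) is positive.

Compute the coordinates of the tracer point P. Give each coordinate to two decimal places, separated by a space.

-1.89 3.91

A=(0,0), D=(8.00,0)
B = A + 3.00·(cos75°, sin75°) = (0.7765, 2.8978)
|BD| = 7.7831
circle(B,10.00) ∩ circle(D,4.00): a=9.2879, h=3.7062
  candidates: C₊=(10.7764,2.8795) cross=28.846; C₋=(8.0167,-4.0000) cross=-28.846
  mode + wants cross > 0 → take C=(10.7764,2.8795) (cross=28.846)
ex = (C−B)/|BC| = (1.0000,-0.0018); ey = (0.0018,1.0000)
P = B + -2.67·ex + 1.01·ey = (-1.8917,3.9127)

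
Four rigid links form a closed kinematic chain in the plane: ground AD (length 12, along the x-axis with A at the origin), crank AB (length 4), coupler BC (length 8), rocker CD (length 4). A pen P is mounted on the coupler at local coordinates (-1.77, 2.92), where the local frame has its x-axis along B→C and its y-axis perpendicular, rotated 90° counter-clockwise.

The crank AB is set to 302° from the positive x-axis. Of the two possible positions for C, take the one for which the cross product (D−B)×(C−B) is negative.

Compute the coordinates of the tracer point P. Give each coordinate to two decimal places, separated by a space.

0.40 -0.44

A=(0,0), D=(12.00,0)
B = A + 4.00·(cos302°, sin302°) = (2.1197, -3.3922)
|BD| = 10.4464
circle(B,8.00) ∩ circle(D,4.00): a=7.5206, h=2.7276
  candidates: C₊=(8.3471,1.6297) cross=28.494; C₋=(10.1185,-3.5299) cross=-28.494
  mode - wants cross < 0 → take C=(10.1185,-3.5299) (cross=-28.494)
ex = (C−B)/|BC| = (0.9999,-0.0172); ey = (0.0172,0.9999)
P = B + -1.77·ex + 2.92·ey = (0.4002,-0.4422)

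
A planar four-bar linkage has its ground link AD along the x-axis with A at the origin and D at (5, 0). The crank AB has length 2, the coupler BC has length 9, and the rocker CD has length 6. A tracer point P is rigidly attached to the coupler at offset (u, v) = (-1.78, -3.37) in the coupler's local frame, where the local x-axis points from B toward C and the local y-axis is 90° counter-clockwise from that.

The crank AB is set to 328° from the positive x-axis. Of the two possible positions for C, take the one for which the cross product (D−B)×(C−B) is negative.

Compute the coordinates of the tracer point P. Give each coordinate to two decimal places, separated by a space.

A=(0,0), D=(5.00,0)
B = A + 2.00·(cos328°, sin328°) = (1.6961, -1.0598)
|BD| = 3.4697
circle(B,9.00) ∩ circle(D,6.00): a=8.2195, h=3.6660
  candidates: C₊=(8.4030,4.9416) cross=12.720; C₋=(10.6426,-2.0400) cross=-12.720
  mode - wants cross < 0 → take C=(10.6426,-2.0400) (cross=-12.720)
ex = (C−B)/|BC| = (0.9941,-0.1089); ey = (0.1089,0.9941)
P = B + -1.78·ex + -3.37·ey = (-0.4403,-4.2160)

-0.44 -4.22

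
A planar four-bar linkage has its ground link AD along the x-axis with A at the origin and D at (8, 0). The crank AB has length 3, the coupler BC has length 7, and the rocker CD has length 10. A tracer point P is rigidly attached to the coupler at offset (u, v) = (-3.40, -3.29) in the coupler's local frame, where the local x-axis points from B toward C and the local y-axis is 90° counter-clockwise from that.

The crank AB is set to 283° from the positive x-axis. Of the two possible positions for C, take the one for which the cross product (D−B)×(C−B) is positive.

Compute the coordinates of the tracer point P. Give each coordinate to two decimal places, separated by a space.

4.77 -5.29

A=(0,0), D=(8.00,0)
B = A + 3.00·(cos283°, sin283°) = (0.6749, -2.9231)
|BD| = 7.8868
circle(B,7.00) ∩ circle(D,10.00): a=0.7102, h=6.9639
  candidates: C₊=(-1.2466,3.8080) cross=54.923; C₋=(3.9155,-9.1278) cross=-54.923
  mode + wants cross > 0 → take C=(-1.2466,3.8080) (cross=54.923)
ex = (C−B)/|BC| = (-0.2745,0.9616); ey = (-0.9616,-0.2745)
P = B + -3.40·ex + -3.29·ey = (4.7717,-5.2895)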